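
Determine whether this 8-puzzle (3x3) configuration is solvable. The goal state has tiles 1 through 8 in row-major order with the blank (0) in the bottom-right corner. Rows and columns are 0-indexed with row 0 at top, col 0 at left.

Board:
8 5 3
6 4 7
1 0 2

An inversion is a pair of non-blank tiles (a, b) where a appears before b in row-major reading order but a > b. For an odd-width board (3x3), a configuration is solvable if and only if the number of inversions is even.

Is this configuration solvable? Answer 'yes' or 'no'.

Inversions (pairs i<j in row-major order where tile[i] > tile[j] > 0): 20
20 is even, so the puzzle is solvable.

Answer: yes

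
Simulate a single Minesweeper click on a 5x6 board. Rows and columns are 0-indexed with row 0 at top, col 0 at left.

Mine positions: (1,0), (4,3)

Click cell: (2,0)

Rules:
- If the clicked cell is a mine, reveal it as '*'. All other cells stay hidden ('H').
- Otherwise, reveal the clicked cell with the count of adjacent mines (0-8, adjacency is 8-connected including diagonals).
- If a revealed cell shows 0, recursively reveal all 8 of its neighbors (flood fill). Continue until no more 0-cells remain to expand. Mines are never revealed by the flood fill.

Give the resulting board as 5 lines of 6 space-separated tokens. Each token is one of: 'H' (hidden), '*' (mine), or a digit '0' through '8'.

H H H H H H
H H H H H H
1 H H H H H
H H H H H H
H H H H H H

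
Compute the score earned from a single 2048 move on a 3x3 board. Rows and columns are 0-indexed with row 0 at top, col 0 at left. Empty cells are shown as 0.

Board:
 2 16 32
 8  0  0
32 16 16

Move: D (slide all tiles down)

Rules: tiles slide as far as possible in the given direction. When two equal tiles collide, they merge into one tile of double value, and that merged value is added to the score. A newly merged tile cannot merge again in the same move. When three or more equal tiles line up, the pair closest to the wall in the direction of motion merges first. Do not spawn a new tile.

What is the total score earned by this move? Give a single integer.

Slide down:
col 0: [2, 8, 32] -> [2, 8, 32]  score +0 (running 0)
col 1: [16, 0, 16] -> [0, 0, 32]  score +32 (running 32)
col 2: [32, 0, 16] -> [0, 32, 16]  score +0 (running 32)
Board after move:
 2  0  0
 8  0 32
32 32 16

Answer: 32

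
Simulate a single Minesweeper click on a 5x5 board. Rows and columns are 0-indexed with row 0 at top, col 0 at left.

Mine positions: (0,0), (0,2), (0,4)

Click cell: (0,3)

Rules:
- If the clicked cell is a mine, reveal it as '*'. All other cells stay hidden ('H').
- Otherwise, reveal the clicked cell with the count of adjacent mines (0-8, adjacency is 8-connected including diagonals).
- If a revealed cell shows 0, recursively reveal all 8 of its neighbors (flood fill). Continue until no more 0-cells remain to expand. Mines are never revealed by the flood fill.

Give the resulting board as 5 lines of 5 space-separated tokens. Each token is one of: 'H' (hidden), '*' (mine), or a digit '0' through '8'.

H H H 2 H
H H H H H
H H H H H
H H H H H
H H H H H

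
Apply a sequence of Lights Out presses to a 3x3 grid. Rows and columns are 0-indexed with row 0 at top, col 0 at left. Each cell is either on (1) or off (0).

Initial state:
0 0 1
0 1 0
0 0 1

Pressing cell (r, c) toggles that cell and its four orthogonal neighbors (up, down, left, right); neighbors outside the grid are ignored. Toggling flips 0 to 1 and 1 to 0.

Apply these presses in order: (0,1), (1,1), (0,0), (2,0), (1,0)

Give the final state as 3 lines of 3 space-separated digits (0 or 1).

After press 1 at (0,1):
1 1 0
0 0 0
0 0 1

After press 2 at (1,1):
1 0 0
1 1 1
0 1 1

After press 3 at (0,0):
0 1 0
0 1 1
0 1 1

After press 4 at (2,0):
0 1 0
1 1 1
1 0 1

After press 5 at (1,0):
1 1 0
0 0 1
0 0 1

Answer: 1 1 0
0 0 1
0 0 1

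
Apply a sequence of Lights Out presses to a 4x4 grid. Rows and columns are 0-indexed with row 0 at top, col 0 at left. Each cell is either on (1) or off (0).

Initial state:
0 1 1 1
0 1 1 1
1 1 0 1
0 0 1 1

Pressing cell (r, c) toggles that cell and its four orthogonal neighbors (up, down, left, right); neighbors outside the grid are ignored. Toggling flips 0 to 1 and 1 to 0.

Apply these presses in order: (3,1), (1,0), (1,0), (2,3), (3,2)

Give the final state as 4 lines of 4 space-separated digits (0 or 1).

After press 1 at (3,1):
0 1 1 1
0 1 1 1
1 0 0 1
1 1 0 1

After press 2 at (1,0):
1 1 1 1
1 0 1 1
0 0 0 1
1 1 0 1

After press 3 at (1,0):
0 1 1 1
0 1 1 1
1 0 0 1
1 1 0 1

After press 4 at (2,3):
0 1 1 1
0 1 1 0
1 0 1 0
1 1 0 0

After press 5 at (3,2):
0 1 1 1
0 1 1 0
1 0 0 0
1 0 1 1

Answer: 0 1 1 1
0 1 1 0
1 0 0 0
1 0 1 1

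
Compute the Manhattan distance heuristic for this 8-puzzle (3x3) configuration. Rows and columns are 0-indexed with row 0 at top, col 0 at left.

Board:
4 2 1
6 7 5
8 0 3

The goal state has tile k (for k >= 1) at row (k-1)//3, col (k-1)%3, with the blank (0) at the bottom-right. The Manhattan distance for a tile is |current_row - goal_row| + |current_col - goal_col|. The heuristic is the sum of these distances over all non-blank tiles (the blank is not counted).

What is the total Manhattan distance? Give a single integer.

Tile 4: at (0,0), goal (1,0), distance |0-1|+|0-0| = 1
Tile 2: at (0,1), goal (0,1), distance |0-0|+|1-1| = 0
Tile 1: at (0,2), goal (0,0), distance |0-0|+|2-0| = 2
Tile 6: at (1,0), goal (1,2), distance |1-1|+|0-2| = 2
Tile 7: at (1,1), goal (2,0), distance |1-2|+|1-0| = 2
Tile 5: at (1,2), goal (1,1), distance |1-1|+|2-1| = 1
Tile 8: at (2,0), goal (2,1), distance |2-2|+|0-1| = 1
Tile 3: at (2,2), goal (0,2), distance |2-0|+|2-2| = 2
Sum: 1 + 0 + 2 + 2 + 2 + 1 + 1 + 2 = 11

Answer: 11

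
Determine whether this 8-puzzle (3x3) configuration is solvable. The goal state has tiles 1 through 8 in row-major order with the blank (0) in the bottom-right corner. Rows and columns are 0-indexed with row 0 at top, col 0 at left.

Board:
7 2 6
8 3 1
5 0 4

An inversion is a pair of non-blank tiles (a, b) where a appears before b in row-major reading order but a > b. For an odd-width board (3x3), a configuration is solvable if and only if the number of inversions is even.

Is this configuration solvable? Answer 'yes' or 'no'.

Inversions (pairs i<j in row-major order where tile[i] > tile[j] > 0): 17
17 is odd, so the puzzle is not solvable.

Answer: no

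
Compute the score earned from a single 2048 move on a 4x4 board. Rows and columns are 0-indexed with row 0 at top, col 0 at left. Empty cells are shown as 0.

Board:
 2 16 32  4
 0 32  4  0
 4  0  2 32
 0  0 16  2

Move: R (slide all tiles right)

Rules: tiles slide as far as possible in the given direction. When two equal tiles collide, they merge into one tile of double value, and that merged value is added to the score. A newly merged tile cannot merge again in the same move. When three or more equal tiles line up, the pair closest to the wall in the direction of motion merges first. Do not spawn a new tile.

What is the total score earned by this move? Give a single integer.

Slide right:
row 0: [2, 16, 32, 4] -> [2, 16, 32, 4]  score +0 (running 0)
row 1: [0, 32, 4, 0] -> [0, 0, 32, 4]  score +0 (running 0)
row 2: [4, 0, 2, 32] -> [0, 4, 2, 32]  score +0 (running 0)
row 3: [0, 0, 16, 2] -> [0, 0, 16, 2]  score +0 (running 0)
Board after move:
 2 16 32  4
 0  0 32  4
 0  4  2 32
 0  0 16  2

Answer: 0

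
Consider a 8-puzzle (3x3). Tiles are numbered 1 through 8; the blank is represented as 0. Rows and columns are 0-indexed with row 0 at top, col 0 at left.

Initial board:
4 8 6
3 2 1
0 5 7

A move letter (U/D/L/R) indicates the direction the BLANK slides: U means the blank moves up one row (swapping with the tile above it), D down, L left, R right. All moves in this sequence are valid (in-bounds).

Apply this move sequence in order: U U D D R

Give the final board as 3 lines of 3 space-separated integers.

After move 1 (U):
4 8 6
0 2 1
3 5 7

After move 2 (U):
0 8 6
4 2 1
3 5 7

After move 3 (D):
4 8 6
0 2 1
3 5 7

After move 4 (D):
4 8 6
3 2 1
0 5 7

After move 5 (R):
4 8 6
3 2 1
5 0 7

Answer: 4 8 6
3 2 1
5 0 7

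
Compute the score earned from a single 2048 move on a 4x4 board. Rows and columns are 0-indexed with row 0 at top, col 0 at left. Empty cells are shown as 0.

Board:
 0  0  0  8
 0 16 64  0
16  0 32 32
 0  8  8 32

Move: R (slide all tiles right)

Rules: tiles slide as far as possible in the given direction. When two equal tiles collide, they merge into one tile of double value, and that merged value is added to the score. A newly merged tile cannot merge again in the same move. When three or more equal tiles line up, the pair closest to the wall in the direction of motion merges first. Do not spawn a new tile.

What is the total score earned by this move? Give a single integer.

Answer: 80

Derivation:
Slide right:
row 0: [0, 0, 0, 8] -> [0, 0, 0, 8]  score +0 (running 0)
row 1: [0, 16, 64, 0] -> [0, 0, 16, 64]  score +0 (running 0)
row 2: [16, 0, 32, 32] -> [0, 0, 16, 64]  score +64 (running 64)
row 3: [0, 8, 8, 32] -> [0, 0, 16, 32]  score +16 (running 80)
Board after move:
 0  0  0  8
 0  0 16 64
 0  0 16 64
 0  0 16 32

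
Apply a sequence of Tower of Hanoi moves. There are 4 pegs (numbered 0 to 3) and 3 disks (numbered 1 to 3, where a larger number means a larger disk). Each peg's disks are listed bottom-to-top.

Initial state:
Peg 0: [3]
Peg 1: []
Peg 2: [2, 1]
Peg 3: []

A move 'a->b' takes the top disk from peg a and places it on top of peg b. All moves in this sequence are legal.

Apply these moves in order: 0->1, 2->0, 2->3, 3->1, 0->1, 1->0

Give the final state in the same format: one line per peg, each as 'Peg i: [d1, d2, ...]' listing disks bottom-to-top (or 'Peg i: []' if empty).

Answer: Peg 0: [1]
Peg 1: [3, 2]
Peg 2: []
Peg 3: []

Derivation:
After move 1 (0->1):
Peg 0: []
Peg 1: [3]
Peg 2: [2, 1]
Peg 3: []

After move 2 (2->0):
Peg 0: [1]
Peg 1: [3]
Peg 2: [2]
Peg 3: []

After move 3 (2->3):
Peg 0: [1]
Peg 1: [3]
Peg 2: []
Peg 3: [2]

After move 4 (3->1):
Peg 0: [1]
Peg 1: [3, 2]
Peg 2: []
Peg 3: []

After move 5 (0->1):
Peg 0: []
Peg 1: [3, 2, 1]
Peg 2: []
Peg 3: []

After move 6 (1->0):
Peg 0: [1]
Peg 1: [3, 2]
Peg 2: []
Peg 3: []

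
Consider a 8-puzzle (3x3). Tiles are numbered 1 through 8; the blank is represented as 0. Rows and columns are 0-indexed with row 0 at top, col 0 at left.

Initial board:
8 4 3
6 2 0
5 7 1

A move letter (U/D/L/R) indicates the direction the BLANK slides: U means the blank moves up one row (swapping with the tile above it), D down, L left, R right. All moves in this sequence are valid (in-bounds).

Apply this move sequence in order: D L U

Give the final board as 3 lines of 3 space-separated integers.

Answer: 8 4 3
6 0 1
5 2 7

Derivation:
After move 1 (D):
8 4 3
6 2 1
5 7 0

After move 2 (L):
8 4 3
6 2 1
5 0 7

After move 3 (U):
8 4 3
6 0 1
5 2 7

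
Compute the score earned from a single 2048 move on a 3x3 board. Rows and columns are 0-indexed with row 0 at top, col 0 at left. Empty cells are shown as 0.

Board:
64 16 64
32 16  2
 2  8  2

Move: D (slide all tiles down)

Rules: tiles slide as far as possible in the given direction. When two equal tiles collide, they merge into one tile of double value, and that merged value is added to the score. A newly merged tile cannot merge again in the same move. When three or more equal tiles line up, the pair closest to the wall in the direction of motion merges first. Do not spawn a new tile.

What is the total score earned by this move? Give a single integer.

Answer: 36

Derivation:
Slide down:
col 0: [64, 32, 2] -> [64, 32, 2]  score +0 (running 0)
col 1: [16, 16, 8] -> [0, 32, 8]  score +32 (running 32)
col 2: [64, 2, 2] -> [0, 64, 4]  score +4 (running 36)
Board after move:
64  0  0
32 32 64
 2  8  4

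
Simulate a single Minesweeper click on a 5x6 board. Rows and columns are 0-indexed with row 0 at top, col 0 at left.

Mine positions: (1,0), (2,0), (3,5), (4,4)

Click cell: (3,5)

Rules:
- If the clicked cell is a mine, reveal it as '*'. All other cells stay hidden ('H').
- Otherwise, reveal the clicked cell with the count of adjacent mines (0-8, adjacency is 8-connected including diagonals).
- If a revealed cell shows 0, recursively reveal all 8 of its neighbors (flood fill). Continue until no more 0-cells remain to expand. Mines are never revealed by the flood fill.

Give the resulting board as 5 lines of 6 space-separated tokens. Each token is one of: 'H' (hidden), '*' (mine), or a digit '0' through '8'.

H H H H H H
H H H H H H
H H H H H H
H H H H H *
H H H H H H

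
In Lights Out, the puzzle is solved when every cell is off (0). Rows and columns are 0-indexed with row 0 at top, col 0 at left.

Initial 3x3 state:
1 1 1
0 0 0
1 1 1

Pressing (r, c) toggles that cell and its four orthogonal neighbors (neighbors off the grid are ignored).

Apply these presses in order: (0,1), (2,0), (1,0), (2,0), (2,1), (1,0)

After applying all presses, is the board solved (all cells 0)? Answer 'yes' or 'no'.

After press 1 at (0,1):
0 0 0
0 1 0
1 1 1

After press 2 at (2,0):
0 0 0
1 1 0
0 0 1

After press 3 at (1,0):
1 0 0
0 0 0
1 0 1

After press 4 at (2,0):
1 0 0
1 0 0
0 1 1

After press 5 at (2,1):
1 0 0
1 1 0
1 0 0

After press 6 at (1,0):
0 0 0
0 0 0
0 0 0

Lights still on: 0

Answer: yes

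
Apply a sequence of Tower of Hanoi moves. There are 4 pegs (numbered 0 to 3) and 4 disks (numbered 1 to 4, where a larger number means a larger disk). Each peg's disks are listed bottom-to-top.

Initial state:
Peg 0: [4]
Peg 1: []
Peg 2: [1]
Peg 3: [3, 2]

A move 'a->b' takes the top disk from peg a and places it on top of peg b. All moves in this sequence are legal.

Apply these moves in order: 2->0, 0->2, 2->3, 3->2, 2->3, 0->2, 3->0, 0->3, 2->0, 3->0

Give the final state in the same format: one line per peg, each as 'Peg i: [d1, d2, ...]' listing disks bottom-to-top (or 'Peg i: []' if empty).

After move 1 (2->0):
Peg 0: [4, 1]
Peg 1: []
Peg 2: []
Peg 3: [3, 2]

After move 2 (0->2):
Peg 0: [4]
Peg 1: []
Peg 2: [1]
Peg 3: [3, 2]

After move 3 (2->3):
Peg 0: [4]
Peg 1: []
Peg 2: []
Peg 3: [3, 2, 1]

After move 4 (3->2):
Peg 0: [4]
Peg 1: []
Peg 2: [1]
Peg 3: [3, 2]

After move 5 (2->3):
Peg 0: [4]
Peg 1: []
Peg 2: []
Peg 3: [3, 2, 1]

After move 6 (0->2):
Peg 0: []
Peg 1: []
Peg 2: [4]
Peg 3: [3, 2, 1]

After move 7 (3->0):
Peg 0: [1]
Peg 1: []
Peg 2: [4]
Peg 3: [3, 2]

After move 8 (0->3):
Peg 0: []
Peg 1: []
Peg 2: [4]
Peg 3: [3, 2, 1]

After move 9 (2->0):
Peg 0: [4]
Peg 1: []
Peg 2: []
Peg 3: [3, 2, 1]

After move 10 (3->0):
Peg 0: [4, 1]
Peg 1: []
Peg 2: []
Peg 3: [3, 2]

Answer: Peg 0: [4, 1]
Peg 1: []
Peg 2: []
Peg 3: [3, 2]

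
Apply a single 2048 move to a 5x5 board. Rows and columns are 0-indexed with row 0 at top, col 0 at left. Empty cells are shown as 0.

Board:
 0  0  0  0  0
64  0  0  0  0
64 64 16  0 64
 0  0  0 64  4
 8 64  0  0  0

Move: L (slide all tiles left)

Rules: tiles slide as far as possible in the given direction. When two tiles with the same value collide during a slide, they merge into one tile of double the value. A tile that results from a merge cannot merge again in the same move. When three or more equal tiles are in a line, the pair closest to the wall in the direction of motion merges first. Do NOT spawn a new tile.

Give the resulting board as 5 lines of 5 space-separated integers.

Answer:   0   0   0   0   0
 64   0   0   0   0
128  16  64   0   0
 64   4   0   0   0
  8  64   0   0   0

Derivation:
Slide left:
row 0: [0, 0, 0, 0, 0] -> [0, 0, 0, 0, 0]
row 1: [64, 0, 0, 0, 0] -> [64, 0, 0, 0, 0]
row 2: [64, 64, 16, 0, 64] -> [128, 16, 64, 0, 0]
row 3: [0, 0, 0, 64, 4] -> [64, 4, 0, 0, 0]
row 4: [8, 64, 0, 0, 0] -> [8, 64, 0, 0, 0]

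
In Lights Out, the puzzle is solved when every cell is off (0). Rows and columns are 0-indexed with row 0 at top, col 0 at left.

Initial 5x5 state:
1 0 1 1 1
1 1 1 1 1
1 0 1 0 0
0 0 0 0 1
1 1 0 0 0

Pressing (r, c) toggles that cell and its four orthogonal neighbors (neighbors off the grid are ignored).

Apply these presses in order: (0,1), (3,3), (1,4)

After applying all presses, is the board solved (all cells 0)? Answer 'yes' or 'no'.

Answer: no

Derivation:
After press 1 at (0,1):
0 1 0 1 1
1 0 1 1 1
1 0 1 0 0
0 0 0 0 1
1 1 0 0 0

After press 2 at (3,3):
0 1 0 1 1
1 0 1 1 1
1 0 1 1 0
0 0 1 1 0
1 1 0 1 0

After press 3 at (1,4):
0 1 0 1 0
1 0 1 0 0
1 0 1 1 1
0 0 1 1 0
1 1 0 1 0

Lights still on: 13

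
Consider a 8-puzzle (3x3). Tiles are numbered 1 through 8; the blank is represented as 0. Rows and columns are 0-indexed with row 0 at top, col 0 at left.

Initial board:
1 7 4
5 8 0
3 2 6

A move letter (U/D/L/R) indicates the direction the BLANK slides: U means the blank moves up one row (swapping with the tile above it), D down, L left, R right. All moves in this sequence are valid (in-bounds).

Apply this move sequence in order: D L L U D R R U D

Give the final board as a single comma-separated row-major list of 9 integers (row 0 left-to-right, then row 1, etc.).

Answer: 1, 7, 4, 5, 8, 6, 3, 2, 0

Derivation:
After move 1 (D):
1 7 4
5 8 6
3 2 0

After move 2 (L):
1 7 4
5 8 6
3 0 2

After move 3 (L):
1 7 4
5 8 6
0 3 2

After move 4 (U):
1 7 4
0 8 6
5 3 2

After move 5 (D):
1 7 4
5 8 6
0 3 2

After move 6 (R):
1 7 4
5 8 6
3 0 2

After move 7 (R):
1 7 4
5 8 6
3 2 0

After move 8 (U):
1 7 4
5 8 0
3 2 6

After move 9 (D):
1 7 4
5 8 6
3 2 0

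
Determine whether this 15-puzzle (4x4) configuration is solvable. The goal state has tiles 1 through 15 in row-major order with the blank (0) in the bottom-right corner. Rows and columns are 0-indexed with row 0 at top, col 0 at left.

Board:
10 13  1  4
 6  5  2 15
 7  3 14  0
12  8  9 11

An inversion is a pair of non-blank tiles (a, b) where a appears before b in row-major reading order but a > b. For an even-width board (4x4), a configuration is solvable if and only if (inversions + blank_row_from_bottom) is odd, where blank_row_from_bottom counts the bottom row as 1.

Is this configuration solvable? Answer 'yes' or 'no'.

Inversions: 42
Blank is in row 2 (0-indexed from top), which is row 2 counting from the bottom (bottom = 1).
42 + 2 = 44, which is even, so the puzzle is not solvable.

Answer: no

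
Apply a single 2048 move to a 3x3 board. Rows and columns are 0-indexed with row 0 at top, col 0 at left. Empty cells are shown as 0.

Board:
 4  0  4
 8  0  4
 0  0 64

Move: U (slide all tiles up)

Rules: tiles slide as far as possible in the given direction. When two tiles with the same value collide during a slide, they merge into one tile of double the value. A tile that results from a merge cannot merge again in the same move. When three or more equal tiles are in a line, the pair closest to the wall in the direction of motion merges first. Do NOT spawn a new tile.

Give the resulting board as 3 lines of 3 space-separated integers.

Slide up:
col 0: [4, 8, 0] -> [4, 8, 0]
col 1: [0, 0, 0] -> [0, 0, 0]
col 2: [4, 4, 64] -> [8, 64, 0]

Answer:  4  0  8
 8  0 64
 0  0  0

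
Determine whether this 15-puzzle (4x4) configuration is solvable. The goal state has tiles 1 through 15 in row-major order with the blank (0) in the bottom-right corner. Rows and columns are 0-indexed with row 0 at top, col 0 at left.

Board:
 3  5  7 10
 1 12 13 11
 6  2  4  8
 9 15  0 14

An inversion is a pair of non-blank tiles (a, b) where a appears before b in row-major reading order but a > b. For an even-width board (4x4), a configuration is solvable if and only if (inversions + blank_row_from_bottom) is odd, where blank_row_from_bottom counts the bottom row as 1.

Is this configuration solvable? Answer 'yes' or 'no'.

Answer: no

Derivation:
Inversions: 35
Blank is in row 3 (0-indexed from top), which is row 1 counting from the bottom (bottom = 1).
35 + 1 = 36, which is even, so the puzzle is not solvable.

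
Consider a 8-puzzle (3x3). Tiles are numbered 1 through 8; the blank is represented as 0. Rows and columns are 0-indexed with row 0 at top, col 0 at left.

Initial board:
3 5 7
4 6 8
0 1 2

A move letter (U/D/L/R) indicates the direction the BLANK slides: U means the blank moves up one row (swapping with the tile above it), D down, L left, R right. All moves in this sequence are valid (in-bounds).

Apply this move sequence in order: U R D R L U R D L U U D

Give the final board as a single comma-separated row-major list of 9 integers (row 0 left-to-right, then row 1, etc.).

After move 1 (U):
3 5 7
0 6 8
4 1 2

After move 2 (R):
3 5 7
6 0 8
4 1 2

After move 3 (D):
3 5 7
6 1 8
4 0 2

After move 4 (R):
3 5 7
6 1 8
4 2 0

After move 5 (L):
3 5 7
6 1 8
4 0 2

After move 6 (U):
3 5 7
6 0 8
4 1 2

After move 7 (R):
3 5 7
6 8 0
4 1 2

After move 8 (D):
3 5 7
6 8 2
4 1 0

After move 9 (L):
3 5 7
6 8 2
4 0 1

After move 10 (U):
3 5 7
6 0 2
4 8 1

After move 11 (U):
3 0 7
6 5 2
4 8 1

After move 12 (D):
3 5 7
6 0 2
4 8 1

Answer: 3, 5, 7, 6, 0, 2, 4, 8, 1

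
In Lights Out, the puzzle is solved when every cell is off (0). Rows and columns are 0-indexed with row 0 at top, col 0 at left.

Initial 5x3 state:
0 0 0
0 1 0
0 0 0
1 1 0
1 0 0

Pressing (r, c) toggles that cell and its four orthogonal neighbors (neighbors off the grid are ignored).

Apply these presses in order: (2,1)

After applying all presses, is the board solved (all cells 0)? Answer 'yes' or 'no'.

Answer: no

Derivation:
After press 1 at (2,1):
0 0 0
0 0 0
1 1 1
1 0 0
1 0 0

Lights still on: 5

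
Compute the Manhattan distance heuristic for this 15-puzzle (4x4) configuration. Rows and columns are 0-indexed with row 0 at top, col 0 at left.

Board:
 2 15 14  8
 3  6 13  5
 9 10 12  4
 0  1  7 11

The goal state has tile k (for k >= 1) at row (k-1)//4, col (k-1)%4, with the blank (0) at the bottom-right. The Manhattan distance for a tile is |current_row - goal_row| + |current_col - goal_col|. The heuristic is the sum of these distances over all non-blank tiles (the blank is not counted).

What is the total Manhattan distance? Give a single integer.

Answer: 31

Derivation:
Tile 2: (0,0)->(0,1) = 1
Tile 15: (0,1)->(3,2) = 4
Tile 14: (0,2)->(3,1) = 4
Tile 8: (0,3)->(1,3) = 1
Tile 3: (1,0)->(0,2) = 3
Tile 6: (1,1)->(1,1) = 0
Tile 13: (1,2)->(3,0) = 4
Tile 5: (1,3)->(1,0) = 3
Tile 9: (2,0)->(2,0) = 0
Tile 10: (2,1)->(2,1) = 0
Tile 12: (2,2)->(2,3) = 1
Tile 4: (2,3)->(0,3) = 2
Tile 1: (3,1)->(0,0) = 4
Tile 7: (3,2)->(1,2) = 2
Tile 11: (3,3)->(2,2) = 2
Sum: 1 + 4 + 4 + 1 + 3 + 0 + 4 + 3 + 0 + 0 + 1 + 2 + 4 + 2 + 2 = 31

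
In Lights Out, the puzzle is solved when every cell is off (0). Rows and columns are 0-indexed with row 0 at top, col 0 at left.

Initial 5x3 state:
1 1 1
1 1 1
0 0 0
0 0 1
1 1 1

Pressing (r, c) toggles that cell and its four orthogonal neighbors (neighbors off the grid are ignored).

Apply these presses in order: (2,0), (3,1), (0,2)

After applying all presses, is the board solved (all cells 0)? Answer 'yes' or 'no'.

After press 1 at (2,0):
1 1 1
0 1 1
1 1 0
1 0 1
1 1 1

After press 2 at (3,1):
1 1 1
0 1 1
1 0 0
0 1 0
1 0 1

After press 3 at (0,2):
1 0 0
0 1 0
1 0 0
0 1 0
1 0 1

Lights still on: 6

Answer: no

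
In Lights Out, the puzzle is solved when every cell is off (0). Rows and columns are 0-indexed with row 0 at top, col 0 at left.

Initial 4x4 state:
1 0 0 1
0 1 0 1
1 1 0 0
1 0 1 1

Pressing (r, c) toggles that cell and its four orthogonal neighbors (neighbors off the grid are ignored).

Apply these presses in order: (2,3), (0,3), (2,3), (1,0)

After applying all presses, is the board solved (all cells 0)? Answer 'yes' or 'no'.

After press 1 at (2,3):
1 0 0 1
0 1 0 0
1 1 1 1
1 0 1 0

After press 2 at (0,3):
1 0 1 0
0 1 0 1
1 1 1 1
1 0 1 0

After press 3 at (2,3):
1 0 1 0
0 1 0 0
1 1 0 0
1 0 1 1

After press 4 at (1,0):
0 0 1 0
1 0 0 0
0 1 0 0
1 0 1 1

Lights still on: 6

Answer: no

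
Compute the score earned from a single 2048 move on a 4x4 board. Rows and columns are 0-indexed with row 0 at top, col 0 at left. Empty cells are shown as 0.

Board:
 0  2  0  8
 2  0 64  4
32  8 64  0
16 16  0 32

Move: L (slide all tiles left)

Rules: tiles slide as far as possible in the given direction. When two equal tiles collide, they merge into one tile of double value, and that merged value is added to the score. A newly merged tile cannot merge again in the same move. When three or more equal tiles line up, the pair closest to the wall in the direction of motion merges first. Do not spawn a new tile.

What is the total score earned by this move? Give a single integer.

Slide left:
row 0: [0, 2, 0, 8] -> [2, 8, 0, 0]  score +0 (running 0)
row 1: [2, 0, 64, 4] -> [2, 64, 4, 0]  score +0 (running 0)
row 2: [32, 8, 64, 0] -> [32, 8, 64, 0]  score +0 (running 0)
row 3: [16, 16, 0, 32] -> [32, 32, 0, 0]  score +32 (running 32)
Board after move:
 2  8  0  0
 2 64  4  0
32  8 64  0
32 32  0  0

Answer: 32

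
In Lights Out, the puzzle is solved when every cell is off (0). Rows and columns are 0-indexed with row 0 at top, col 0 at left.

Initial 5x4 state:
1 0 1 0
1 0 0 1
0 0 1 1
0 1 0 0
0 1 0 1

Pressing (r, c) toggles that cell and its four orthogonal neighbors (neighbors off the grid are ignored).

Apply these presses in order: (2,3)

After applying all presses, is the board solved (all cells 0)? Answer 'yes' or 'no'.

Answer: no

Derivation:
After press 1 at (2,3):
1 0 1 0
1 0 0 0
0 0 0 0
0 1 0 1
0 1 0 1

Lights still on: 7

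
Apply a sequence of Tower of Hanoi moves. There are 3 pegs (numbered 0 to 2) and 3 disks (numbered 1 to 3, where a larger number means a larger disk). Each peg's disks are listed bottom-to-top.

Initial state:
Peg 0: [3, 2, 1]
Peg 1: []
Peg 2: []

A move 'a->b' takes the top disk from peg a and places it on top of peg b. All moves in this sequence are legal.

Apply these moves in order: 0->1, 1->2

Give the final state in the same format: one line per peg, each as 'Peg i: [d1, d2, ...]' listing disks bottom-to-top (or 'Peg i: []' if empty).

After move 1 (0->1):
Peg 0: [3, 2]
Peg 1: [1]
Peg 2: []

After move 2 (1->2):
Peg 0: [3, 2]
Peg 1: []
Peg 2: [1]

Answer: Peg 0: [3, 2]
Peg 1: []
Peg 2: [1]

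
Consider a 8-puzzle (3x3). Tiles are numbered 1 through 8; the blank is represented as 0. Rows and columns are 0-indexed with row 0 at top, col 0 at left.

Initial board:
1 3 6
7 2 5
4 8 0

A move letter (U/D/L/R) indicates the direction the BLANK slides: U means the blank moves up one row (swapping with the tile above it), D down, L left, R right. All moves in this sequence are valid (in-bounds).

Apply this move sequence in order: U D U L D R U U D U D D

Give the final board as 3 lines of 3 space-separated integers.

After move 1 (U):
1 3 6
7 2 0
4 8 5

After move 2 (D):
1 3 6
7 2 5
4 8 0

After move 3 (U):
1 3 6
7 2 0
4 8 5

After move 4 (L):
1 3 6
7 0 2
4 8 5

After move 5 (D):
1 3 6
7 8 2
4 0 5

After move 6 (R):
1 3 6
7 8 2
4 5 0

After move 7 (U):
1 3 6
7 8 0
4 5 2

After move 8 (U):
1 3 0
7 8 6
4 5 2

After move 9 (D):
1 3 6
7 8 0
4 5 2

After move 10 (U):
1 3 0
7 8 6
4 5 2

After move 11 (D):
1 3 6
7 8 0
4 5 2

After move 12 (D):
1 3 6
7 8 2
4 5 0

Answer: 1 3 6
7 8 2
4 5 0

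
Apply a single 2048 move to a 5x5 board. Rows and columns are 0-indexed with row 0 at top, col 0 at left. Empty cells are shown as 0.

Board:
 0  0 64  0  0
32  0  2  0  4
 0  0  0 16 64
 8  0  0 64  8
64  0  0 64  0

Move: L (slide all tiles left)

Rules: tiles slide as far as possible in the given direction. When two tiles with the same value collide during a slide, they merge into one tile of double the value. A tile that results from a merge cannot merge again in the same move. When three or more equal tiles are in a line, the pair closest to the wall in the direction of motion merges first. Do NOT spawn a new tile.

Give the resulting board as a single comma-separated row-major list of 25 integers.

Slide left:
row 0: [0, 0, 64, 0, 0] -> [64, 0, 0, 0, 0]
row 1: [32, 0, 2, 0, 4] -> [32, 2, 4, 0, 0]
row 2: [0, 0, 0, 16, 64] -> [16, 64, 0, 0, 0]
row 3: [8, 0, 0, 64, 8] -> [8, 64, 8, 0, 0]
row 4: [64, 0, 0, 64, 0] -> [128, 0, 0, 0, 0]

Answer: 64, 0, 0, 0, 0, 32, 2, 4, 0, 0, 16, 64, 0, 0, 0, 8, 64, 8, 0, 0, 128, 0, 0, 0, 0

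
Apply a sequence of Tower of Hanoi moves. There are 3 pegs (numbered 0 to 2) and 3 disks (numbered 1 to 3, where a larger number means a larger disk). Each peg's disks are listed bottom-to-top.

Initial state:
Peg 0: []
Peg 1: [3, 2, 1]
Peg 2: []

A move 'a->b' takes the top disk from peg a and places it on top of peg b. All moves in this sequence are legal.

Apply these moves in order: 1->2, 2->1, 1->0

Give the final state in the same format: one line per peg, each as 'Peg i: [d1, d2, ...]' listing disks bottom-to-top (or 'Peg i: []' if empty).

After move 1 (1->2):
Peg 0: []
Peg 1: [3, 2]
Peg 2: [1]

After move 2 (2->1):
Peg 0: []
Peg 1: [3, 2, 1]
Peg 2: []

After move 3 (1->0):
Peg 0: [1]
Peg 1: [3, 2]
Peg 2: []

Answer: Peg 0: [1]
Peg 1: [3, 2]
Peg 2: []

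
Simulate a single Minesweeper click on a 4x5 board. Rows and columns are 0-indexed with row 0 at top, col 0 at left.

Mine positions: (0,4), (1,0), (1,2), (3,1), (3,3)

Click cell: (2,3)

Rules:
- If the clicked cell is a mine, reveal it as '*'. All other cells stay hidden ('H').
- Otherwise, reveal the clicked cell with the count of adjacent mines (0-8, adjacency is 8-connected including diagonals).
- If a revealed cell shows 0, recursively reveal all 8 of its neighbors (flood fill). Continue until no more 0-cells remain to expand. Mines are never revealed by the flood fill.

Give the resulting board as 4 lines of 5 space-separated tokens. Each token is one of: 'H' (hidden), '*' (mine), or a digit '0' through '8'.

H H H H H
H H H H H
H H H 2 H
H H H H H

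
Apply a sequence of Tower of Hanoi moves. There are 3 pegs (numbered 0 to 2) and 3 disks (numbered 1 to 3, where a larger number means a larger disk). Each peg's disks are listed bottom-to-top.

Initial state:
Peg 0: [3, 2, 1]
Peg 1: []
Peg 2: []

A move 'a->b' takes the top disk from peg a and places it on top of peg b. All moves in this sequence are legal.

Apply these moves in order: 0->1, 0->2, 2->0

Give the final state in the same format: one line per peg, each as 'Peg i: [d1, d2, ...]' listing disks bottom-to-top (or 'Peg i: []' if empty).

After move 1 (0->1):
Peg 0: [3, 2]
Peg 1: [1]
Peg 2: []

After move 2 (0->2):
Peg 0: [3]
Peg 1: [1]
Peg 2: [2]

After move 3 (2->0):
Peg 0: [3, 2]
Peg 1: [1]
Peg 2: []

Answer: Peg 0: [3, 2]
Peg 1: [1]
Peg 2: []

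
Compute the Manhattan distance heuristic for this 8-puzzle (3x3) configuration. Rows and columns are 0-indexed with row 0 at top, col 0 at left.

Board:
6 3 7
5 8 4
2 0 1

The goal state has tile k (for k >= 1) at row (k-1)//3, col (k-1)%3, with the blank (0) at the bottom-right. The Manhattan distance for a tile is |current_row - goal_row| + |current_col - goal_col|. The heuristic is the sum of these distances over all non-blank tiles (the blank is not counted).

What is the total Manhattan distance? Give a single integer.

Answer: 19

Derivation:
Tile 6: at (0,0), goal (1,2), distance |0-1|+|0-2| = 3
Tile 3: at (0,1), goal (0,2), distance |0-0|+|1-2| = 1
Tile 7: at (0,2), goal (2,0), distance |0-2|+|2-0| = 4
Tile 5: at (1,0), goal (1,1), distance |1-1|+|0-1| = 1
Tile 8: at (1,1), goal (2,1), distance |1-2|+|1-1| = 1
Tile 4: at (1,2), goal (1,0), distance |1-1|+|2-0| = 2
Tile 2: at (2,0), goal (0,1), distance |2-0|+|0-1| = 3
Tile 1: at (2,2), goal (0,0), distance |2-0|+|2-0| = 4
Sum: 3 + 1 + 4 + 1 + 1 + 2 + 3 + 4 = 19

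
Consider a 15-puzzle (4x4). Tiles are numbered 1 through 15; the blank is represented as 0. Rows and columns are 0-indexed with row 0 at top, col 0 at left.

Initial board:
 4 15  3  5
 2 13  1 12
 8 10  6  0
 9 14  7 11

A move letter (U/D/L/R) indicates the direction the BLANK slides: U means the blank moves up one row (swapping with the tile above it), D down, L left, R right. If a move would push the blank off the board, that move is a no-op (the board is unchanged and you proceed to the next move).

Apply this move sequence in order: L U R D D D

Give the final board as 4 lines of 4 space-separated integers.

Answer:  4 15  3  5
 2 13 12  6
 8 10  1 11
 9 14  7  0

Derivation:
After move 1 (L):
 4 15  3  5
 2 13  1 12
 8 10  0  6
 9 14  7 11

After move 2 (U):
 4 15  3  5
 2 13  0 12
 8 10  1  6
 9 14  7 11

After move 3 (R):
 4 15  3  5
 2 13 12  0
 8 10  1  6
 9 14  7 11

After move 4 (D):
 4 15  3  5
 2 13 12  6
 8 10  1  0
 9 14  7 11

After move 5 (D):
 4 15  3  5
 2 13 12  6
 8 10  1 11
 9 14  7  0

After move 6 (D):
 4 15  3  5
 2 13 12  6
 8 10  1 11
 9 14  7  0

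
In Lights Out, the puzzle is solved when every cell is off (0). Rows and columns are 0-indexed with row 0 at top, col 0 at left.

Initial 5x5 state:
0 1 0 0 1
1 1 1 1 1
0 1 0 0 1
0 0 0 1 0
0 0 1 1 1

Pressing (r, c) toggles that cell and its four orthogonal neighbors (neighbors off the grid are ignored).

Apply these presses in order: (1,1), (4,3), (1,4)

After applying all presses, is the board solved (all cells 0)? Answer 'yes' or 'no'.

Answer: yes

Derivation:
After press 1 at (1,1):
0 0 0 0 1
0 0 0 1 1
0 0 0 0 1
0 0 0 1 0
0 0 1 1 1

After press 2 at (4,3):
0 0 0 0 1
0 0 0 1 1
0 0 0 0 1
0 0 0 0 0
0 0 0 0 0

After press 3 at (1,4):
0 0 0 0 0
0 0 0 0 0
0 0 0 0 0
0 0 0 0 0
0 0 0 0 0

Lights still on: 0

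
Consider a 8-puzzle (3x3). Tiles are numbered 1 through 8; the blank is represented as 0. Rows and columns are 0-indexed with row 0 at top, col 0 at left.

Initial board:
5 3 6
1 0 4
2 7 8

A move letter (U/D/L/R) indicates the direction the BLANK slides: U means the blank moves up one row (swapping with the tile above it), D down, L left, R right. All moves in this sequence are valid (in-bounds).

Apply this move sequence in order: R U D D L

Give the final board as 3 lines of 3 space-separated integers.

Answer: 5 3 6
1 4 8
2 0 7

Derivation:
After move 1 (R):
5 3 6
1 4 0
2 7 8

After move 2 (U):
5 3 0
1 4 6
2 7 8

After move 3 (D):
5 3 6
1 4 0
2 7 8

After move 4 (D):
5 3 6
1 4 8
2 7 0

After move 5 (L):
5 3 6
1 4 8
2 0 7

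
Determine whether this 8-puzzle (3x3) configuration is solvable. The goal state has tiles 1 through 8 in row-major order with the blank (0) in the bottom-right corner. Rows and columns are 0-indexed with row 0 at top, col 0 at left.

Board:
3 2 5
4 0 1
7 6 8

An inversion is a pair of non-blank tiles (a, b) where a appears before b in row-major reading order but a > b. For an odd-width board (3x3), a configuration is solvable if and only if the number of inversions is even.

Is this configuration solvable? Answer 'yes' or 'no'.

Answer: no

Derivation:
Inversions (pairs i<j in row-major order where tile[i] > tile[j] > 0): 7
7 is odd, so the puzzle is not solvable.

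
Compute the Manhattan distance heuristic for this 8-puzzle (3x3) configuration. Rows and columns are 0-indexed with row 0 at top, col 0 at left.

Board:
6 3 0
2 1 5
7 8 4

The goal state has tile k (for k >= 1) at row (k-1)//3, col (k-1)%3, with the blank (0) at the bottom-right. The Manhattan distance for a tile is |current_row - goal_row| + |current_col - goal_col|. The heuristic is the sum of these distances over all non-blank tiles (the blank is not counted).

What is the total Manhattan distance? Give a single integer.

Tile 6: at (0,0), goal (1,2), distance |0-1|+|0-2| = 3
Tile 3: at (0,1), goal (0,2), distance |0-0|+|1-2| = 1
Tile 2: at (1,0), goal (0,1), distance |1-0|+|0-1| = 2
Tile 1: at (1,1), goal (0,0), distance |1-0|+|1-0| = 2
Tile 5: at (1,2), goal (1,1), distance |1-1|+|2-1| = 1
Tile 7: at (2,0), goal (2,0), distance |2-2|+|0-0| = 0
Tile 8: at (2,1), goal (2,1), distance |2-2|+|1-1| = 0
Tile 4: at (2,2), goal (1,0), distance |2-1|+|2-0| = 3
Sum: 3 + 1 + 2 + 2 + 1 + 0 + 0 + 3 = 12

Answer: 12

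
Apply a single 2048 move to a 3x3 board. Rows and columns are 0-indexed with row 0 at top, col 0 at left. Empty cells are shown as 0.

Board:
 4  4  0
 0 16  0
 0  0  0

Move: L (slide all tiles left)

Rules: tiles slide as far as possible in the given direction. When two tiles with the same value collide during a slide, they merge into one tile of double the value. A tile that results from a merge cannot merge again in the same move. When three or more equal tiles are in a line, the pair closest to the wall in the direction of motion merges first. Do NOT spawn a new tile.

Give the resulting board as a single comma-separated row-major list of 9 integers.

Answer: 8, 0, 0, 16, 0, 0, 0, 0, 0

Derivation:
Slide left:
row 0: [4, 4, 0] -> [8, 0, 0]
row 1: [0, 16, 0] -> [16, 0, 0]
row 2: [0, 0, 0] -> [0, 0, 0]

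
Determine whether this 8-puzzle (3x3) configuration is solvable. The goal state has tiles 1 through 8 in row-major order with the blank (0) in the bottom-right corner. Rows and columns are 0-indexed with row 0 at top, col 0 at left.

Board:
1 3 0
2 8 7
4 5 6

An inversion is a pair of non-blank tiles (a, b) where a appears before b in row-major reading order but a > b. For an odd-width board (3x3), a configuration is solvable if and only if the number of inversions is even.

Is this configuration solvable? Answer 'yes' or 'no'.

Answer: yes

Derivation:
Inversions (pairs i<j in row-major order where tile[i] > tile[j] > 0): 8
8 is even, so the puzzle is solvable.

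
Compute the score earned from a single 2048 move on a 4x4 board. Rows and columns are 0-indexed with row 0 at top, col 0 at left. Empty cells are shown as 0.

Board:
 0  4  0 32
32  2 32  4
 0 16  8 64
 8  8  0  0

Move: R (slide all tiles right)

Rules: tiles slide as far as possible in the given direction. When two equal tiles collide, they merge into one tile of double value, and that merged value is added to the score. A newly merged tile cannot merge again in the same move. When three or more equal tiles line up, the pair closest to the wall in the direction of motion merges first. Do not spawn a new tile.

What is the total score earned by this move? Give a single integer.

Slide right:
row 0: [0, 4, 0, 32] -> [0, 0, 4, 32]  score +0 (running 0)
row 1: [32, 2, 32, 4] -> [32, 2, 32, 4]  score +0 (running 0)
row 2: [0, 16, 8, 64] -> [0, 16, 8, 64]  score +0 (running 0)
row 3: [8, 8, 0, 0] -> [0, 0, 0, 16]  score +16 (running 16)
Board after move:
 0  0  4 32
32  2 32  4
 0 16  8 64
 0  0  0 16

Answer: 16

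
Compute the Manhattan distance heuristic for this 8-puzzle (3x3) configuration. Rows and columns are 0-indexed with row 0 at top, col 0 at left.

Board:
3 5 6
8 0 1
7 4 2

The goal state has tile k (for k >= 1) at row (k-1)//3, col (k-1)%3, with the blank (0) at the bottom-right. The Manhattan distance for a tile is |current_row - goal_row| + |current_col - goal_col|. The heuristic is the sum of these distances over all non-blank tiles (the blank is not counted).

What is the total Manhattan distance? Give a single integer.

Tile 3: (0,0)->(0,2) = 2
Tile 5: (0,1)->(1,1) = 1
Tile 6: (0,2)->(1,2) = 1
Tile 8: (1,0)->(2,1) = 2
Tile 1: (1,2)->(0,0) = 3
Tile 7: (2,0)->(2,0) = 0
Tile 4: (2,1)->(1,0) = 2
Tile 2: (2,2)->(0,1) = 3
Sum: 2 + 1 + 1 + 2 + 3 + 0 + 2 + 3 = 14

Answer: 14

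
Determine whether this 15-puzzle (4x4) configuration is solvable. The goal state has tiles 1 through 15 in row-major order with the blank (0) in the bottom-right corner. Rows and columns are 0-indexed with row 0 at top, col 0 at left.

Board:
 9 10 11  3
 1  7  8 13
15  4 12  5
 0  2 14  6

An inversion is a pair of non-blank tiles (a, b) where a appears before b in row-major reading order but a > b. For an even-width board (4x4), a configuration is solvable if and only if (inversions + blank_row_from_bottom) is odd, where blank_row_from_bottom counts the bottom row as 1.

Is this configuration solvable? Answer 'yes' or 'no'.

Answer: no

Derivation:
Inversions: 51
Blank is in row 3 (0-indexed from top), which is row 1 counting from the bottom (bottom = 1).
51 + 1 = 52, which is even, so the puzzle is not solvable.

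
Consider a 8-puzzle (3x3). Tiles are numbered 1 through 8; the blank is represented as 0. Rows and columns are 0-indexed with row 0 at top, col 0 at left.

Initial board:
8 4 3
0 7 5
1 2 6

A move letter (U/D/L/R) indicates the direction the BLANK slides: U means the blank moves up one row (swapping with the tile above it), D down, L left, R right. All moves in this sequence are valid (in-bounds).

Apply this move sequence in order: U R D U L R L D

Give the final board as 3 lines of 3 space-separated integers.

After move 1 (U):
0 4 3
8 7 5
1 2 6

After move 2 (R):
4 0 3
8 7 5
1 2 6

After move 3 (D):
4 7 3
8 0 5
1 2 6

After move 4 (U):
4 0 3
8 7 5
1 2 6

After move 5 (L):
0 4 3
8 7 5
1 2 6

After move 6 (R):
4 0 3
8 7 5
1 2 6

After move 7 (L):
0 4 3
8 7 5
1 2 6

After move 8 (D):
8 4 3
0 7 5
1 2 6

Answer: 8 4 3
0 7 5
1 2 6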